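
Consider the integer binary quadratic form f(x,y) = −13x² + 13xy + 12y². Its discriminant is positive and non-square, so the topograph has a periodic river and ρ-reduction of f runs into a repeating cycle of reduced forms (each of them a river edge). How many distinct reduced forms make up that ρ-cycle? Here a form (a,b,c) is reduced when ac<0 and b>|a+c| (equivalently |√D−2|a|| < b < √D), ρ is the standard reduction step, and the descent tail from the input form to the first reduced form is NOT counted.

D = 793, ⌊√D⌋ = 28
river: ρ → (12,11,-14)
river: ρ → (-14,17,9)
river: ρ → (9,19,-12)
river: ρ → (-12,5,16)
river: ρ → (16,27,-1)
river: ρ → (-1,27,16)
river: ρ → (16,5,-12)
river: ρ → (-12,19,9)
river: ρ → (9,17,-14)
river: ρ → (-14,11,12)
river: ρ → (12,13,-13)
river: ρ → (-13,13,12)
ρ-cycle length = 12 (tail of 0 descent steps not counted)

12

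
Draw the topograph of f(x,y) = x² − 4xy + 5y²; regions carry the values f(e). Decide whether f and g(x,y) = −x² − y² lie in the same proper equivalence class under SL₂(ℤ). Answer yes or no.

D₁ = -4, D₂ = -4
f: translate: b→0 (≡-4 mod 2), so (1,-4,5)→(1,0,1)
f: reduced (well bottom): (1,0,1) with a≤c, −a<b≤a
g is negative-definite; reduce −g:
−g: reduced (well bottom): (1,0,1) with a≤c, −a<b≤a
flip sign back: reduced form of g is (-1,0,-1)
reduced forms (1, 0, 1) vs (-1, 0, -1) ⇒ inequivalent

no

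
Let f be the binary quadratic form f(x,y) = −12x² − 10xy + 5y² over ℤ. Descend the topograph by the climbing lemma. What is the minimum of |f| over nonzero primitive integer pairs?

descent: ρ → (5,10,-12)  [lands on river]
river: ρ → (-12,14,3)
river: ρ → (3,16,-7)
river: ρ → (-7,12,7)
river: ρ → (7,16,-3)
river: ρ → (-3,14,12)
river: ρ → (12,10,-5)
river: ρ → (-5,10,12)
river: ρ → (12,14,-3)
river: ρ → (-3,16,7)
river: ρ → (7,12,-7)
river: ρ → (-7,16,3)
river: ρ → (3,14,-12)
river: ρ → (-12,10,5)
closes: descent 1, river 14
min |a| on river = 3

3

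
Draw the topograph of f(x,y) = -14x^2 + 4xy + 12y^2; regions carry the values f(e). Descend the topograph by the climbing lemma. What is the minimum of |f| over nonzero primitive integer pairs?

river: ρ → (12,20,-6)
river: ρ → (-6,16,18)
river: ρ → (18,20,-4)
river: ρ → (-4,20,18)
river: ρ → (18,16,-6)
river: ρ → (-6,20,12)
river: ρ → (12,4,-14)
river: ρ → (-14,24,2)
river: ρ → (2,24,-14)
river: ρ → (-14,4,12)
closes: descent 0, river 10
min |a| on river = 2

2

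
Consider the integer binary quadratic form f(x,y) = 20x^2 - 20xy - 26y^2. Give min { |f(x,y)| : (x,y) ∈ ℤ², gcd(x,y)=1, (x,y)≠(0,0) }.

descent: ρ → (-26,20,20)  [lands on river]
river: ρ → (20,20,-26)
river: ρ → (-26,32,14)
river: ρ → (14,24,-34)
river: ρ → (-34,44,4)
river: ρ → (4,44,-34)
river: ρ → (-34,24,14)
river: ρ → (14,32,-26)
closes: descent 1, river 8
min |a| on river = 4

4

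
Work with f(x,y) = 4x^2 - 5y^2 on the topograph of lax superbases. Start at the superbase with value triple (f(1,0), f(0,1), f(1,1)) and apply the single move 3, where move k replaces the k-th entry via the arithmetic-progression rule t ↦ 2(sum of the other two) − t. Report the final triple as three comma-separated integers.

start (4,-5,-1) = (f(1,0),f(0,1),f(1,1))
replace slot 3: 2·(4+(-5)) − (-1) = -1 → (4,-5,-1)

4,-5,-1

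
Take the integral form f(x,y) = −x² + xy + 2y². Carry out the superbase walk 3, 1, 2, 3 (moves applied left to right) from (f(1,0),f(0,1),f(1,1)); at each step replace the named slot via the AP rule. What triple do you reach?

start (-1,2,2) = (f(1,0),f(0,1),f(1,1))
replace slot 3: 2·((-1)+2) − 2 = 0 → (-1,2,0)
replace slot 1: 2·(2+0) − (-1) = 5 → (5,2,0)
replace slot 2: 2·(5+0) − 2 = 8 → (5,8,0)
replace slot 3: 2·(5+8) − 0 = 26 → (5,8,26)

5,8,26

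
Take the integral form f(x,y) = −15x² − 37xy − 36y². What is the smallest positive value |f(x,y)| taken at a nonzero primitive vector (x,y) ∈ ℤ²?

translate: b→7 (≡37 mod 30), so (15,37,36)→(15,7,14)
flip: (15,7,14)→(14,-7,15)
reduced (well bottom): (14,-7,15) with a≤c, −a<b≤a
well minimum |f| = |-14| = 14 (negative-definite)

14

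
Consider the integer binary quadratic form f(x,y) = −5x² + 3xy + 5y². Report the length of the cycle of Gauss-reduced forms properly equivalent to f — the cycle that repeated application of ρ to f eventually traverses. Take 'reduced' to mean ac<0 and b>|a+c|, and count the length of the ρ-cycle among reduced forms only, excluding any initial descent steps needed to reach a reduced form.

D = 109, ⌊√D⌋ = 10
river: ρ → (5,7,-3)
river: ρ → (-3,5,7)
river: ρ → (7,9,-1)
river: ρ → (-1,9,7)
river: ρ → (7,5,-3)
river: ρ → (-3,7,5)
river: ρ → (5,3,-5)
river: ρ → (-5,7,3)
river: ρ → (3,5,-7)
river: ρ → (-7,9,1)
river: ρ → (1,9,-7)
river: ρ → (-7,5,3)
river: ρ → (3,7,-5)
river: ρ → (-5,3,5)
ρ-cycle length = 14 (tail of 0 descent steps not counted)

14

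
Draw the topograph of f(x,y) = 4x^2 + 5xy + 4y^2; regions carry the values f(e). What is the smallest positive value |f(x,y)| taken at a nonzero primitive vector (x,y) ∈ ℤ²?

translate: b→-3 (≡5 mod 8), so (4,5,4)→(4,-3,3)
flip: (4,-3,3)→(3,3,4)
reduced (well bottom): (3,3,4) with a≤c, −a<b≤a
well minimum = a = 3

3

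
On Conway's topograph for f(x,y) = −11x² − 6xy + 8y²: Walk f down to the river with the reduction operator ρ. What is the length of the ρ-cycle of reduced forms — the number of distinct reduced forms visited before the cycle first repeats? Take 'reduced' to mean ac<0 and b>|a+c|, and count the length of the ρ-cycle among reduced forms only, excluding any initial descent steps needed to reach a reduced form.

D = 388, ⌊√D⌋ = 19
descent: ρ → (8,6,-11)  [lands on river]
river: ρ → (-11,16,3)
river: ρ → (3,14,-16)
river: ρ → (-16,18,1)
river: ρ → (1,18,-16)
river: ρ → (-16,14,3)
river: ρ → (3,16,-11)
river: ρ → (-11,6,8)
river: ρ → (8,10,-9)
river: ρ → (-9,8,9)
river: ρ → (9,10,-8)
river: ρ → (-8,6,11)
river: ρ → (11,16,-3)
river: ρ → (-3,14,16)
river: ρ → (16,18,-1)
river: ρ → (-1,18,16)
river: ρ → (16,14,-3)
river: ρ → (-3,16,11)
river: ρ → (11,6,-8)
river: ρ → (-8,10,9)
river: ρ → (9,8,-9)
river: ρ → (-9,10,8)
ρ-cycle length = 22 (tail of 1 descent step not counted)

22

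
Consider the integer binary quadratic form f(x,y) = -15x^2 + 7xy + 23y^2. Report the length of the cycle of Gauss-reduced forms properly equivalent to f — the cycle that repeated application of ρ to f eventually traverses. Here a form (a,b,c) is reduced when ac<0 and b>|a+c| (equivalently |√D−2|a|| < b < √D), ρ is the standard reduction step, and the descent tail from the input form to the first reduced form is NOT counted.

D = 1429, ⌊√D⌋ = 37
descent: ρ → (23,-7,-15)
descent: ρ → (-15,37,1)  [lands on river]
river: ρ → (1,37,-15)
river: ρ → (-15,23,15)
river: ρ → (15,37,-1)
river: ρ → (-1,37,15)
river: ρ → (15,23,-15)
ρ-cycle length = 6 (tail of 2 descent steps not counted)

6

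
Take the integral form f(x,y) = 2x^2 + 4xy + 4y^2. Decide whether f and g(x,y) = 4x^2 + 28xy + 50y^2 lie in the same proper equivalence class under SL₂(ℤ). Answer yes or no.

D₁ = -16, D₂ = -16
f: translate: b→0 (≡4 mod 4), so (2,4,4)→(2,0,2)
f: reduced (well bottom): (2,0,2) with a≤c, −a<b≤a
g: translate: b→4 (≡28 mod 8), so (4,28,50)→(4,4,2)
g: flip: (4,4,2)→(2,-4,4)
g: translate: b→0 (≡-4 mod 4), so (2,-4,4)→(2,0,2)
g: reduced (well bottom): (2,0,2) with a≤c, −a<b≤a
reduced forms (2, 0, 2) vs (2, 0, 2) ⇒ equivalent

yes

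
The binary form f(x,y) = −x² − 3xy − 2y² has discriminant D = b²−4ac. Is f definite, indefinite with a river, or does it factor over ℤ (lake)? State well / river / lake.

D = b²−4ac = (-3)² − 4·(-1)·(-2) = 1
D = 1² is a perfect square ⇒ form factors over ℤ ⇒ lakes

lake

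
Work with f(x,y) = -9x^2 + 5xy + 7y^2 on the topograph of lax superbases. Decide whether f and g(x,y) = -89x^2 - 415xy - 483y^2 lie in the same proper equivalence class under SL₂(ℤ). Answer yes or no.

D₁ = 277, D₂ = 277
river cycle of f (length 18): (7, 9, -7), (-7, 5, 9), (9, 13, -3), (-3, 11, 13), (13, 15, -1), (-1, 15, 13), (13, 11, -3), (-3, 13, 9), (9, 5, -7), (-7, 9, 7), … (8 more)
river cycle of g (length 18): (-9, 5, 7), (7, 9, -7), (-7, 5, 9), (9, 13, -3), (-3, 11, 13), (13, 15, -1), (-1, 15, 13), (13, 11, -3), (-3, 13, 9), (9, 5, -7), … (8 more)
cycles coincide ⇒ equivalent

yes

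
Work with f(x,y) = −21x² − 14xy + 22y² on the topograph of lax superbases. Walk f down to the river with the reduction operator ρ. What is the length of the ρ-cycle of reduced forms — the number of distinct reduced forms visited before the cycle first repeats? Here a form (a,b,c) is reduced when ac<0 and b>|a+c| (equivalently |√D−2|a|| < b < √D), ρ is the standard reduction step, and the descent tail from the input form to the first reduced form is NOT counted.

D = 2044, ⌊√D⌋ = 45
descent: ρ → (22,14,-21)  [lands on river]
river: ρ → (-21,28,15)
river: ρ → (15,32,-17)
river: ρ → (-17,36,11)
river: ρ → (11,30,-26)
river: ρ → (-26,22,15)
river: ρ → (15,38,-10)
river: ρ → (-10,42,7)
river: ρ → (7,42,-10)
river: ρ → (-10,38,15)
river: ρ → (15,22,-26)
river: ρ → (-26,30,11)
river: ρ → (11,36,-17)
river: ρ → (-17,32,15)
river: ρ → (15,28,-21)
river: ρ → (-21,14,22)
river: ρ → (22,30,-13)
river: ρ → (-13,22,30)
river: ρ → (30,38,-5)
river: ρ → (-5,42,14)
river: ρ → (14,42,-5)
river: ρ → (-5,38,30)
river: ρ → (30,22,-13)
river: ρ → (-13,30,22)
ρ-cycle length = 24 (tail of 1 descent step not counted)

24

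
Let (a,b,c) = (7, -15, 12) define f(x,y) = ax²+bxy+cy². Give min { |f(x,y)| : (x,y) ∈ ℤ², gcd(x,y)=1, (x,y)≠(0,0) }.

translate: b→-1 (≡-15 mod 14), so (7,-15,12)→(7,-1,4)
flip: (7,-1,4)→(4,1,7)
reduced (well bottom): (4,1,7) with a≤c, −a<b≤a
well minimum = a = 4

4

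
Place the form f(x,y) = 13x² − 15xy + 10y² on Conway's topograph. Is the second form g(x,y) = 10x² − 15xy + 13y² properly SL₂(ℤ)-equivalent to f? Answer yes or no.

D₁ = -295, D₂ = -295
f: translate: b→11 (≡-15 mod 26), so (13,-15,10)→(13,11,8)
f: flip: (13,11,8)→(8,-11,13)
f: translate: b→5 (≡-11 mod 16), so (8,-11,13)→(8,5,10)
f: reduced (well bottom): (8,5,10) with a≤c, −a<b≤a
g: translate: b→5 (≡-15 mod 20), so (10,-15,13)→(10,5,8)
g: flip: (10,5,8)→(8,-5,10)
g: reduced (well bottom): (8,-5,10) with a≤c, −a<b≤a
reduced forms (8, 5, 10) vs (8, -5, 10) ⇒ inequivalent

no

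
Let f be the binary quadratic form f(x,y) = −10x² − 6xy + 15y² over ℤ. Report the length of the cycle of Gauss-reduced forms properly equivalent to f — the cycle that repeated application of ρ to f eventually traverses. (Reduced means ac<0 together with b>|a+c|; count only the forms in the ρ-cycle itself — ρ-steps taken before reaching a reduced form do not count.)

D = 636, ⌊√D⌋ = 25
descent: ρ → (15,6,-10)  [lands on river]
river: ρ → (-10,14,11)
river: ρ → (11,8,-13)
river: ρ → (-13,18,6)
river: ρ → (6,18,-13)
river: ρ → (-13,8,11)
river: ρ → (11,14,-10)
river: ρ → (-10,6,15)
river: ρ → (15,24,-1)
river: ρ → (-1,24,15)
ρ-cycle length = 10 (tail of 1 descent step not counted)

10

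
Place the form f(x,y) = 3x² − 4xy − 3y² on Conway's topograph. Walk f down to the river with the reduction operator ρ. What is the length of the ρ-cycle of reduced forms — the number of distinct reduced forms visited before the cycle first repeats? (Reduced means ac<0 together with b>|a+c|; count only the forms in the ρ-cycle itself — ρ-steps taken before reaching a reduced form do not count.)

D = 52, ⌊√D⌋ = 7
descent: ρ → (-3,4,3)  [lands on river]
river: ρ → (3,2,-4)
river: ρ → (-4,6,1)
river: ρ → (1,6,-4)
river: ρ → (-4,2,3)
river: ρ → (3,4,-3)
river: ρ → (-3,2,4)
river: ρ → (4,6,-1)
river: ρ → (-1,6,4)
river: ρ → (4,2,-3)
ρ-cycle length = 10 (tail of 1 descent step not counted)

10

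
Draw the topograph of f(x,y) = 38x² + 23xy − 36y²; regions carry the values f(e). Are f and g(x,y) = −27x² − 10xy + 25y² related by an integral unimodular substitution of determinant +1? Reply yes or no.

D₁ = 6001, D₂ = 2800
discriminants differ ⇒ not SL₂(ℤ)-equivalent

no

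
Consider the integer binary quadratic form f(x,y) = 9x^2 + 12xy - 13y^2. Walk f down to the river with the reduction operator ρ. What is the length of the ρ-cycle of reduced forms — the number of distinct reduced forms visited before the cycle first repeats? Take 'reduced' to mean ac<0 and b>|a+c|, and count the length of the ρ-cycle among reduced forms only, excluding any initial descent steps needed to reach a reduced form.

D = 612, ⌊√D⌋ = 24
river: ρ → (-13,14,8)
river: ρ → (8,18,-9)
river: ρ → (-9,18,8)
river: ρ → (8,14,-13)
river: ρ → (-13,12,9)
river: ρ → (9,24,-1)
river: ρ → (-1,24,9)
river: ρ → (9,12,-13)
ρ-cycle length = 8 (tail of 0 descent steps not counted)

8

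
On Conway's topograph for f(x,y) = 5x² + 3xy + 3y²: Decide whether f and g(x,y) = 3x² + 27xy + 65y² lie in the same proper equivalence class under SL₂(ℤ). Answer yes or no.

D₁ = -51, D₂ = -51
f: flip: (5,3,3)→(3,-3,5)
f: translate: b→3 (≡-3 mod 6), so (3,-3,5)→(3,3,5)
f: reduced (well bottom): (3,3,5) with a≤c, −a<b≤a
g: translate: b→3 (≡27 mod 6), so (3,27,65)→(3,3,5)
g: reduced (well bottom): (3,3,5) with a≤c, −a<b≤a
reduced forms (3, 3, 5) vs (3, 3, 5) ⇒ equivalent

yes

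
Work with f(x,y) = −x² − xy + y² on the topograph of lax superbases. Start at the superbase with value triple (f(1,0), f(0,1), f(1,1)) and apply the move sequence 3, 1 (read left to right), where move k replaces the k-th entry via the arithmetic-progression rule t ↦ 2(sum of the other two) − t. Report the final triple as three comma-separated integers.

start (-1,1,-1) = (f(1,0),f(0,1),f(1,1))
replace slot 3: 2·((-1)+1) − (-1) = 1 → (-1,1,1)
replace slot 1: 2·(1+1) − (-1) = 5 → (5,1,1)

5,1,1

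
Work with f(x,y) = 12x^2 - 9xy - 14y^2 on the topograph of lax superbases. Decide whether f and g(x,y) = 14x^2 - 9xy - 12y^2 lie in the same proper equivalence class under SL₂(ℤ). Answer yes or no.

D₁ = 753, D₂ = 753
river cycle of f (length 24): (-14, 9, 12), (12, 15, -11), (-11, 7, 16), (16, 25, -2), (-2, 27, 3), (3, 27, -2), (-2, 25, 16), (16, 7, -11), (-11, 15, 12), (12, 9, -14), … (14 more)
river cycle of g (length 24): (-12, 9, 14), (14, 19, -7), (-7, 23, 8), (8, 25, -4), (-4, 23, 14), (14, 5, -13), (-13, 21, 6), (6, 27, -1), (-1, 27, 6), (6, 21, -13), … (14 more)
cycles differ ⇒ inequivalent

no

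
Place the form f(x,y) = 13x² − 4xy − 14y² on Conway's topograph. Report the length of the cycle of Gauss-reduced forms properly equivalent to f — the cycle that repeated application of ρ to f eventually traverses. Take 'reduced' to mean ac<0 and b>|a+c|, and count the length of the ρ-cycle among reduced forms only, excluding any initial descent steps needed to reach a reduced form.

D = 744, ⌊√D⌋ = 27
descent: ρ → (-14,4,13)  [lands on river]
river: ρ → (13,22,-5)
river: ρ → (-5,18,21)
river: ρ → (21,24,-2)
river: ρ → (-2,24,21)
river: ρ → (21,18,-5)
river: ρ → (-5,22,13)
river: ρ → (13,4,-14)
river: ρ → (-14,24,3)
river: ρ → (3,24,-14)
ρ-cycle length = 10 (tail of 1 descent step not counted)

10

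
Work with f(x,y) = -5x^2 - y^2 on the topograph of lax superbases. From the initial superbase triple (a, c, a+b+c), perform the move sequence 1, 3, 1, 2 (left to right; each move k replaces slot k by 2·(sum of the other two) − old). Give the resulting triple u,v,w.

start (-5,-1,-6) = (f(1,0),f(0,1),f(1,1))
replace slot 1: 2·((-1)+(-6)) − (-5) = -9 → (-9,-1,-6)
replace slot 3: 2·((-9)+(-1)) − (-6) = -14 → (-9,-1,-14)
replace slot 1: 2·((-1)+(-14)) − (-9) = -21 → (-21,-1,-14)
replace slot 2: 2·((-21)+(-14)) − (-1) = -69 → (-21,-69,-14)

-21,-69,-14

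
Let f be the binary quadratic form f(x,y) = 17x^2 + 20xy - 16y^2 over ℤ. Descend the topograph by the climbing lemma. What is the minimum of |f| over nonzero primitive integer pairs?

river: ρ → (-16,12,21)
river: ρ → (21,30,-7)
river: ρ → (-7,26,29)
river: ρ → (29,32,-4)
river: ρ → (-4,32,29)
river: ρ → (29,26,-7)
river: ρ → (-7,30,21)
river: ρ → (21,12,-16)
river: ρ → (-16,20,17)
river: ρ → (17,14,-19)
river: ρ → (-19,24,12)
river: ρ → (12,24,-19)
river: ρ → (-19,14,17)
river: ρ → (17,20,-16)
closes: descent 0, river 14
min |a| on river = 4

4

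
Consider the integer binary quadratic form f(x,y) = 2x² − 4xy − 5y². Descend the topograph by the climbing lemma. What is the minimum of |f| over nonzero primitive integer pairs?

descent: ρ → (-5,4,2)  [lands on river]
river: ρ → (2,4,-5)
river: ρ → (-5,6,1)
river: ρ → (1,6,-5)
closes: descent 1, river 4
min |a| on river = 1

1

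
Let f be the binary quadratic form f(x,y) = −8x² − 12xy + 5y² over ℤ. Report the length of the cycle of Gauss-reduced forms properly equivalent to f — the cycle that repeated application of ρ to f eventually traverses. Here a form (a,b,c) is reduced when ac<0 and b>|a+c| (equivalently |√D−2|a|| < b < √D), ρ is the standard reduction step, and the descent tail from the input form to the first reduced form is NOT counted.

D = 304, ⌊√D⌋ = 17
descent: ρ → (5,12,-8)  [lands on river]
river: ρ → (-8,4,9)
river: ρ → (9,14,-3)
river: ρ → (-3,16,4)
river: ρ → (4,16,-3)
river: ρ → (-3,14,9)
river: ρ → (9,4,-8)
river: ρ → (-8,12,5)
river: ρ → (5,8,-12)
river: ρ → (-12,16,1)
river: ρ → (1,16,-12)
river: ρ → (-12,8,5)
ρ-cycle length = 12 (tail of 1 descent step not counted)

12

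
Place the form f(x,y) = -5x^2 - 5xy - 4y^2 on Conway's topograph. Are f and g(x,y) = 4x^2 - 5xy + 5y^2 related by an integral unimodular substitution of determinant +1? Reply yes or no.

D₁ = -55, D₂ = -55
f is negative-definite; reduce −f:
−f: flip: (5,5,4)→(4,-5,5)
−f: translate: b→3 (≡-5 mod 8), so (4,-5,5)→(4,3,4)
−f: reduced (well bottom): (4,3,4) with a≤c, −a<b≤a
flip sign back: reduced form of f is (-4,-3,-4)
g: translate: b→3 (≡-5 mod 8), so (4,-5,5)→(4,3,4)
g: reduced (well bottom): (4,3,4) with a≤c, −a<b≤a
reduced forms (-4, -3, -4) vs (4, 3, 4) ⇒ inequivalent

no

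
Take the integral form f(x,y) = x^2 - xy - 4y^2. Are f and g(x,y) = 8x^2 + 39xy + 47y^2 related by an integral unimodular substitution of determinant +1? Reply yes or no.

D₁ = 17, D₂ = 17
river cycle of f (length 6): (1, 3, -2), (-2, 1, 2), (2, 3, -1), (-1, 3, 2), (2, 1, -2), (-2, 3, 1)
river cycle of g (length 6): (1, 3, -2), (-2, 1, 2), (2, 3, -1), (-1, 3, 2), (2, 1, -2), (-2, 3, 1)
cycles coincide ⇒ equivalent

yes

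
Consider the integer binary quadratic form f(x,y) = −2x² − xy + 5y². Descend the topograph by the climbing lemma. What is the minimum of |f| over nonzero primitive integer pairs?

descent: ρ → (5,1,-2)
descent: ρ → (-2,3,4)  [lands on river]
river: ρ → (4,5,-1)
river: ρ → (-1,5,4)
river: ρ → (4,3,-2)
river: ρ → (-2,5,2)
river: ρ → (2,3,-4)
river: ρ → (-4,5,1)
river: ρ → (1,5,-4)
river: ρ → (-4,3,2)
river: ρ → (2,5,-2)
closes: descent 2, river 10
min |a| on river = 1

1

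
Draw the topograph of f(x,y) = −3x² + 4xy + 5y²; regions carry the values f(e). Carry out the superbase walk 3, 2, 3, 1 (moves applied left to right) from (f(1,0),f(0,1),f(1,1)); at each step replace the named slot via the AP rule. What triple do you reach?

start (-3,5,6) = (f(1,0),f(0,1),f(1,1))
replace slot 3: 2·((-3)+5) − 6 = -2 → (-3,5,-2)
replace slot 2: 2·((-3)+(-2)) − 5 = -15 → (-3,-15,-2)
replace slot 3: 2·((-3)+(-15)) − (-2) = -34 → (-3,-15,-34)
replace slot 1: 2·((-15)+(-34)) − (-3) = -95 → (-95,-15,-34)

-95,-15,-34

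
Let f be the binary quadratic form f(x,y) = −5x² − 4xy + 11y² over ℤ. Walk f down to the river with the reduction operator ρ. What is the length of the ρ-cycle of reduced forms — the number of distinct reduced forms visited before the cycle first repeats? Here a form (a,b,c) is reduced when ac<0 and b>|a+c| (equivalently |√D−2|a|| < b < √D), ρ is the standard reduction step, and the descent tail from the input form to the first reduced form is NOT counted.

D = 236, ⌊√D⌋ = 15
descent: ρ → (11,4,-5)
descent: ρ → (-5,6,10)  [lands on river]
river: ρ → (10,14,-1)
river: ρ → (-1,14,10)
river: ρ → (10,6,-5)
river: ρ → (-5,14,2)
river: ρ → (2,14,-5)
ρ-cycle length = 6 (tail of 2 descent steps not counted)

6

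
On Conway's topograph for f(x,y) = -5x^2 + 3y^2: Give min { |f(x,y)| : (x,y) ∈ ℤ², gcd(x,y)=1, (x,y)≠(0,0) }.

descent: ρ → (3,6,-2)  [lands on river]
river: ρ → (-2,6,3)
closes: descent 1, river 2
min |a| on river = 2

2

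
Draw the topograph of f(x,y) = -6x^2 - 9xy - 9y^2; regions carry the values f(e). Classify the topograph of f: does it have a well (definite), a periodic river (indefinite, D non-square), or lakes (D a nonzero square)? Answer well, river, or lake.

D = b²−4ac = (-9)² − 4·(-6)·(-9) = -135
D < 0 ⇒ definite ⇒ every region one sign ⇒ single well

well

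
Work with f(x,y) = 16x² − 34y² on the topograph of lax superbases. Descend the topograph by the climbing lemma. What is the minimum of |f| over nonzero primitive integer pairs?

descent: ρ → (-34,0,16)
descent: ρ → (16,32,-18)  [lands on river]
river: ρ → (-18,40,8)
river: ρ → (8,40,-18)
river: ρ → (-18,32,16)
closes: descent 2, river 4
min |a| on river = 8

8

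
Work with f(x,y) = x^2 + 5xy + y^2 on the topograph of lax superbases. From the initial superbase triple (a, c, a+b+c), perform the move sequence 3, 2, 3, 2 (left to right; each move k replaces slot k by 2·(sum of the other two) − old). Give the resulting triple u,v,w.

start (1,1,7) = (f(1,0),f(0,1),f(1,1))
replace slot 3: 2·(1+1) − 7 = -3 → (1,1,-3)
replace slot 2: 2·(1+(-3)) − 1 = -5 → (1,-5,-3)
replace slot 3: 2·(1+(-5)) − (-3) = -5 → (1,-5,-5)
replace slot 2: 2·(1+(-5)) − (-5) = -3 → (1,-3,-5)

1,-3,-5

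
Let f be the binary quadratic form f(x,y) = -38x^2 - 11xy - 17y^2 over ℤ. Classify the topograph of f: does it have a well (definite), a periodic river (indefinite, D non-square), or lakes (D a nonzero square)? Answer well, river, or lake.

D = b²−4ac = (-11)² − 4·(-38)·(-17) = -2463
D < 0 ⇒ definite ⇒ every region one sign ⇒ single well

well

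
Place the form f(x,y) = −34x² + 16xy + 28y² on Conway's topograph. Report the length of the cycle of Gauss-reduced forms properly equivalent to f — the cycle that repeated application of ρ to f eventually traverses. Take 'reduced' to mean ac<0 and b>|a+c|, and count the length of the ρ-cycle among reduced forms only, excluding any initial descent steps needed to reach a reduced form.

D = 4064, ⌊√D⌋ = 63
river: ρ → (28,40,-22)
river: ρ → (-22,48,20)
river: ρ → (20,32,-38)
river: ρ → (-38,44,14)
river: ρ → (14,40,-44)
river: ρ → (-44,48,10)
river: ρ → (10,52,-34)
river: ρ → (-34,16,28)
ρ-cycle length = 8 (tail of 0 descent steps not counted)

8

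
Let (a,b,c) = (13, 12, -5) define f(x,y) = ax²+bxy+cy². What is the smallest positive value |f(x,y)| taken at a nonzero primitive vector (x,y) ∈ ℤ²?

river: ρ → (-5,18,4)
river: ρ → (4,14,-13)
river: ρ → (-13,12,5)
river: ρ → (5,18,-4)
river: ρ → (-4,14,13)
river: ρ → (13,12,-5)
closes: descent 0, river 6
min |a| on river = 4

4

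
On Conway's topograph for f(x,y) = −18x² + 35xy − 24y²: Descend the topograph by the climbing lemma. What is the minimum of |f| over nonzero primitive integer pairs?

translate: b→1 (≡-35 mod 36), so (18,-35,24)→(18,1,7)
flip: (18,1,7)→(7,-1,18)
reduced (well bottom): (7,-1,18) with a≤c, −a<b≤a
well minimum |f| = |-7| = 7 (negative-definite)

7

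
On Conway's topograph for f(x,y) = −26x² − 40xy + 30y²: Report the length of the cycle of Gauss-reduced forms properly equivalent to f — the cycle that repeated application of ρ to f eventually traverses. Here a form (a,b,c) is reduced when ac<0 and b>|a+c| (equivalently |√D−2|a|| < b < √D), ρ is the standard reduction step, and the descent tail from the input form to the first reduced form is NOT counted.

D = 4720, ⌊√D⌋ = 68
descent: ρ → (30,40,-26)  [lands on river]
river: ρ → (-26,64,6)
river: ρ → (6,68,-4)
river: ρ → (-4,68,6)
river: ρ → (6,64,-26)
river: ρ → (-26,40,30)
river: ρ → (30,20,-36)
river: ρ → (-36,52,14)
river: ρ → (14,60,-20)
river: ρ → (-20,60,14)
river: ρ → (14,52,-36)
river: ρ → (-36,20,30)
ρ-cycle length = 12 (tail of 1 descent step not counted)

12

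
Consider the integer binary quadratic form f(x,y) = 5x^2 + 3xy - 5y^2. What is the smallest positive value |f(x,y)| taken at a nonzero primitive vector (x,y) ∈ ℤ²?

river: ρ → (-5,7,3)
river: ρ → (3,5,-7)
river: ρ → (-7,9,1)
river: ρ → (1,9,-7)
river: ρ → (-7,5,3)
river: ρ → (3,7,-5)
river: ρ → (-5,3,5)
river: ρ → (5,7,-3)
river: ρ → (-3,5,7)
river: ρ → (7,9,-1)
river: ρ → (-1,9,7)
river: ρ → (7,5,-3)
river: ρ → (-3,7,5)
river: ρ → (5,3,-5)
closes: descent 0, river 14
min |a| on river = 1

1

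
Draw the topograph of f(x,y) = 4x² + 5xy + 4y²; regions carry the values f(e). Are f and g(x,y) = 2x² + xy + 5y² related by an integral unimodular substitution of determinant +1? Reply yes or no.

D₁ = -39, D₂ = -39
f: translate: b→-3 (≡5 mod 8), so (4,5,4)→(4,-3,3)
f: flip: (4,-3,3)→(3,3,4)
f: reduced (well bottom): (3,3,4) with a≤c, −a<b≤a
g: reduced (well bottom): (2,1,5) with a≤c, −a<b≤a
reduced forms (3, 3, 4) vs (2, 1, 5) ⇒ inequivalent

no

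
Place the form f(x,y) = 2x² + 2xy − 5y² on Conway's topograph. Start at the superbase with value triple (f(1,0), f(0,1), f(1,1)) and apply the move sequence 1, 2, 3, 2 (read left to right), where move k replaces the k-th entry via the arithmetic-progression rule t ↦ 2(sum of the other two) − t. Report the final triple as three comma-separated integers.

start (2,-5,-1) = (f(1,0),f(0,1),f(1,1))
replace slot 1: 2·((-5)+(-1)) − 2 = -14 → (-14,-5,-1)
replace slot 2: 2·((-14)+(-1)) − (-5) = -25 → (-14,-25,-1)
replace slot 3: 2·((-14)+(-25)) − (-1) = -77 → (-14,-25,-77)
replace slot 2: 2·((-14)+(-77)) − (-25) = -157 → (-14,-157,-77)

-14,-157,-77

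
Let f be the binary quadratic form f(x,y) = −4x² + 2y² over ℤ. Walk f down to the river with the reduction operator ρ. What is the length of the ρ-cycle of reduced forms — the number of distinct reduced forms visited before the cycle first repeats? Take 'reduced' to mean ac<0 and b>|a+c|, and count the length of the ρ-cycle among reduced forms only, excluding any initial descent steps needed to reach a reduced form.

D = 32, ⌊√D⌋ = 5
descent: ρ → (2,4,-2)  [lands on river]
river: ρ → (-2,4,2)
ρ-cycle length = 2 (tail of 1 descent step not counted)

2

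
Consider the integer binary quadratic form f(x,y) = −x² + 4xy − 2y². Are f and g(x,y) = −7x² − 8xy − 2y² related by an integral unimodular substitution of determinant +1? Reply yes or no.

D₁ = 8, D₂ = 8
river cycle of f (length 2): (1, 2, -1), (-1, 2, 1)
river cycle of g (length 2): (1, 2, -1), (-1, 2, 1)
cycles coincide ⇒ equivalent

yes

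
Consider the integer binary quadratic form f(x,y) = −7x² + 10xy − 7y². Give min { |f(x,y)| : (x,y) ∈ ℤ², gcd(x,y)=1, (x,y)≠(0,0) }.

translate: b→4 (≡-10 mod 14), so (7,-10,7)→(7,4,4)
flip: (7,4,4)→(4,-4,7)
translate: b→4 (≡-4 mod 8), so (4,-4,7)→(4,4,7)
reduced (well bottom): (4,4,7) with a≤c, −a<b≤a
well minimum |f| = |-4| = 4 (negative-definite)

4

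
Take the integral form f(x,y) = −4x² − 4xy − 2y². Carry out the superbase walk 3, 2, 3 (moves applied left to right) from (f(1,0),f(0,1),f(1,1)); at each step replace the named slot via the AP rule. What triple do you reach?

start (-4,-2,-10) = (f(1,0),f(0,1),f(1,1))
replace slot 3: 2·((-4)+(-2)) − (-10) = -2 → (-4,-2,-2)
replace slot 2: 2·((-4)+(-2)) − (-2) = -10 → (-4,-10,-2)
replace slot 3: 2·((-4)+(-10)) − (-2) = -26 → (-4,-10,-26)

-4,-10,-26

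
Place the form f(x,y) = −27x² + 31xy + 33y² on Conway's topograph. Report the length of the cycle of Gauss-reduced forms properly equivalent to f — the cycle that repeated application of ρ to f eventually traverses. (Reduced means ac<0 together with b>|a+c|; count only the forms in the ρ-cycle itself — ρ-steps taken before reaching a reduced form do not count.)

D = 4525, ⌊√D⌋ = 67
river: ρ → (33,35,-25)
river: ρ → (-25,65,3)
river: ρ → (3,67,-3)
river: ρ → (-3,65,25)
river: ρ → (25,35,-33)
river: ρ → (-33,31,27)
river: ρ → (27,23,-37)
river: ρ → (-37,51,13)
river: ρ → (13,53,-33)
river: ρ → (-33,13,33)
river: ρ → (33,53,-13)
river: ρ → (-13,51,37)
river: ρ → (37,23,-27)
river: ρ → (-27,31,33)
ρ-cycle length = 14 (tail of 0 descent steps not counted)

14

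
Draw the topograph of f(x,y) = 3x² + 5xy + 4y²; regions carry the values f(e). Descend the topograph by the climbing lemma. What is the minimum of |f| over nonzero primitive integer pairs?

translate: b→-1 (≡5 mod 6), so (3,5,4)→(3,-1,2)
flip: (3,-1,2)→(2,1,3)
reduced (well bottom): (2,1,3) with a≤c, −a<b≤a
well minimum = a = 2

2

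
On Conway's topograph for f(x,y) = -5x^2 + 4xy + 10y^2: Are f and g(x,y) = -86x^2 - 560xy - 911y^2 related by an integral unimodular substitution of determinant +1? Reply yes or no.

D₁ = 216, D₂ = 216
river cycle of f (length 6): (-5, 14, 1), (1, 14, -5), (-5, 6, 9), (9, 12, -2), (-2, 12, 9), (9, 6, -5)
river cycle of g (length 6): (-5, 14, 1), (1, 14, -5), (-5, 6, 9), (9, 12, -2), (-2, 12, 9), (9, 6, -5)
cycles coincide ⇒ equivalent

yes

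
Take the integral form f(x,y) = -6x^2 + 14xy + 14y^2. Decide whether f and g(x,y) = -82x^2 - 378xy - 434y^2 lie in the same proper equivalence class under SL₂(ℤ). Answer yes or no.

D₁ = 532, D₂ = 532
river cycle of f (length 4): (14, 14, -6), (-6, 22, 2), (2, 22, -6), (-6, 14, 14)
river cycle of g (length 4): (-6, 14, 14), (14, 14, -6), (-6, 22, 2), (2, 22, -6)
cycles coincide ⇒ equivalent

yes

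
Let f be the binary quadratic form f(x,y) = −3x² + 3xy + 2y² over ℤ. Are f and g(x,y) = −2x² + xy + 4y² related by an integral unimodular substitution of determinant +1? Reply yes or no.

D₁ = 33, D₂ = 33
river cycle of f (length 4): (2, 5, -1), (-1, 5, 2), (2, 3, -3), (-3, 3, 2)
river cycle of g (length 4): (-2, 5, 1), (1, 5, -2), (-2, 3, 3), (3, 3, -2)
cycles differ ⇒ inequivalent

no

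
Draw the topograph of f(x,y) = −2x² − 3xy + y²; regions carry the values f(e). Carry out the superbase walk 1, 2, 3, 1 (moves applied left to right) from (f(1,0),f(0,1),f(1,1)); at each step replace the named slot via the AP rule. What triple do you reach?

start (-2,1,-4) = (f(1,0),f(0,1),f(1,1))
replace slot 1: 2·(1+(-4)) − (-2) = -4 → (-4,1,-4)
replace slot 2: 2·((-4)+(-4)) − 1 = -17 → (-4,-17,-4)
replace slot 3: 2·((-4)+(-17)) − (-4) = -38 → (-4,-17,-38)
replace slot 1: 2·((-17)+(-38)) − (-4) = -106 → (-106,-17,-38)

-106,-17,-38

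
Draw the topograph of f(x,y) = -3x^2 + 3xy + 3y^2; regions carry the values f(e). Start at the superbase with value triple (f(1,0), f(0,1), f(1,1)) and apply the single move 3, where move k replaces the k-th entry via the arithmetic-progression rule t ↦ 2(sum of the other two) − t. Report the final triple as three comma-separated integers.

start (-3,3,3) = (f(1,0),f(0,1),f(1,1))
replace slot 3: 2·((-3)+3) − 3 = -3 → (-3,3,-3)

-3,3,-3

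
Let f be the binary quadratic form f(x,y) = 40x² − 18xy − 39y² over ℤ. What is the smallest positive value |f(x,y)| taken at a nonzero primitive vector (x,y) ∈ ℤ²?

descent: ρ → (-39,18,40)  [lands on river]
river: ρ → (40,62,-17)
river: ρ → (-17,74,16)
river: ρ → (16,54,-57)
river: ρ → (-57,60,13)
river: ρ → (13,70,-32)
river: ρ → (-32,58,25)
river: ρ → (25,42,-48)
river: ρ → (-48,54,19)
river: ρ → (19,60,-39)
closes: descent 1, river 10
min |a| on river = 13

13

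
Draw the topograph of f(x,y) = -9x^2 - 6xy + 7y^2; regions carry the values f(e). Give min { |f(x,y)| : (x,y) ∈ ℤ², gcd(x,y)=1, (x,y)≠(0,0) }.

descent: ρ → (7,6,-9)  [lands on river]
river: ρ → (-9,12,4)
river: ρ → (4,12,-9)
river: ρ → (-9,6,7)
river: ρ → (7,8,-8)
river: ρ → (-8,8,7)
closes: descent 1, river 6
min |a| on river = 4

4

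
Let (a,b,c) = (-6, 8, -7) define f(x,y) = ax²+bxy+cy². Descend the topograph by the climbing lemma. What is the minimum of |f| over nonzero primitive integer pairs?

translate: b→4 (≡-8 mod 12), so (6,-8,7)→(6,4,5)
flip: (6,4,5)→(5,-4,6)
reduced (well bottom): (5,-4,6) with a≤c, −a<b≤a
well minimum |f| = |-5| = 5 (negative-definite)

5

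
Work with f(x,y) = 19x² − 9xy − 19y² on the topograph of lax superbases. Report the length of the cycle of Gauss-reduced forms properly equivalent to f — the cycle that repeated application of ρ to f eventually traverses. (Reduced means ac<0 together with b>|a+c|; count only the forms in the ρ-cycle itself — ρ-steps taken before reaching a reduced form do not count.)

D = 1525, ⌊√D⌋ = 39
descent: ρ → (-19,9,19)  [lands on river]
river: ρ → (19,29,-9)
river: ρ → (-9,25,25)
river: ρ → (25,25,-9)
river: ρ → (-9,29,19)
river: ρ → (19,9,-19)
river: ρ → (-19,29,9)
river: ρ → (9,25,-25)
river: ρ → (-25,25,9)
river: ρ → (9,29,-19)
ρ-cycle length = 10 (tail of 1 descent step not counted)

10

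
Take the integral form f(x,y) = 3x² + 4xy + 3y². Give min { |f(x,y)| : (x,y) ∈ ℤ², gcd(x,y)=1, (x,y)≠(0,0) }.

translate: b→-2 (≡4 mod 6), so (3,4,3)→(3,-2,2)
flip: (3,-2,2)→(2,2,3)
reduced (well bottom): (2,2,3) with a≤c, −a<b≤a
well minimum = a = 2

2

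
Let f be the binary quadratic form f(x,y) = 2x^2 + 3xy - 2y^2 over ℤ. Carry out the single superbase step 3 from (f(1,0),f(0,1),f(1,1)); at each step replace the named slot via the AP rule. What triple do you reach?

start (2,-2,3) = (f(1,0),f(0,1),f(1,1))
replace slot 3: 2·(2+(-2)) − 3 = -3 → (2,-2,-3)

2,-2,-3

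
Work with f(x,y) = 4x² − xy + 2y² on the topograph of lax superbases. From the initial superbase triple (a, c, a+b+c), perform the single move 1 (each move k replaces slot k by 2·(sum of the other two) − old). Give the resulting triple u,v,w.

start (4,2,5) = (f(1,0),f(0,1),f(1,1))
replace slot 1: 2·(2+5) − 4 = 10 → (10,2,5)

10,2,5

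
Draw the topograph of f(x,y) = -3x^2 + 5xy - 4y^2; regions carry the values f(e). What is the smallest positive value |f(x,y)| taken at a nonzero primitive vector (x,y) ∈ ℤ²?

translate: b→1 (≡-5 mod 6), so (3,-5,4)→(3,1,2)
flip: (3,1,2)→(2,-1,3)
reduced (well bottom): (2,-1,3) with a≤c, −a<b≤a
well minimum |f| = |-2| = 2 (negative-definite)

2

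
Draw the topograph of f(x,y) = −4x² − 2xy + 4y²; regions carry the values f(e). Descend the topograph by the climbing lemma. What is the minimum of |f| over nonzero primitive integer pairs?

descent: ρ → (4,2,-4)  [lands on river]
river: ρ → (-4,6,2)
river: ρ → (2,6,-4)
river: ρ → (-4,2,4)
river: ρ → (4,6,-2)
river: ρ → (-2,6,4)
closes: descent 1, river 6
min |a| on river = 2

2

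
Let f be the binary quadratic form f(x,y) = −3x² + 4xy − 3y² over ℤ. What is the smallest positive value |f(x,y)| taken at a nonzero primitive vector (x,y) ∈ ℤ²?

translate: b→2 (≡-4 mod 6), so (3,-4,3)→(3,2,2)
flip: (3,2,2)→(2,-2,3)
translate: b→2 (≡-2 mod 4), so (2,-2,3)→(2,2,3)
reduced (well bottom): (2,2,3) with a≤c, −a<b≤a
well minimum |f| = |-2| = 2 (negative-definite)

2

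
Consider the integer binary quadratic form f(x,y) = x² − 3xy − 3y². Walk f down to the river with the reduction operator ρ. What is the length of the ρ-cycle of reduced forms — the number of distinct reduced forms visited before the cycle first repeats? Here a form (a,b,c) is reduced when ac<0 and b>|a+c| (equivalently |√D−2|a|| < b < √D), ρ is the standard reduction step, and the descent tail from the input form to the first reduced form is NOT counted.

D = 21, ⌊√D⌋ = 4
descent: ρ → (-3,3,1)  [lands on river]
river: ρ → (1,3,-3)
ρ-cycle length = 2 (tail of 1 descent step not counted)

2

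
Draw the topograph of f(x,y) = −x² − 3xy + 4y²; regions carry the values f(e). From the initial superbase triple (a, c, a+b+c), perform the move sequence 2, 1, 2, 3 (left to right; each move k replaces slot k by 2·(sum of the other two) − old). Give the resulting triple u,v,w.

start (-1,4,0) = (f(1,0),f(0,1),f(1,1))
replace slot 2: 2·((-1)+0) − 4 = -6 → (-1,-6,0)
replace slot 1: 2·((-6)+0) − (-1) = -11 → (-11,-6,0)
replace slot 2: 2·((-11)+0) − (-6) = -16 → (-11,-16,0)
replace slot 3: 2·((-11)+(-16)) − 0 = -54 → (-11,-16,-54)

-11,-16,-54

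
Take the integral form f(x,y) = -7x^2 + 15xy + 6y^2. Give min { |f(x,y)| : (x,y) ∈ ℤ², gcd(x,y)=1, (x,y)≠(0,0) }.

river: ρ → (6,9,-13)
river: ρ → (-13,17,2)
river: ρ → (2,19,-4)
river: ρ → (-4,13,14)
river: ρ → (14,15,-3)
river: ρ → (-3,15,14)
river: ρ → (14,13,-4)
river: ρ → (-4,19,2)
river: ρ → (2,17,-13)
river: ρ → (-13,9,6)
river: ρ → (6,15,-7)
river: ρ → (-7,13,8)
river: ρ → (8,19,-1)
river: ρ → (-1,19,8)
river: ρ → (8,13,-7)
river: ρ → (-7,15,6)
closes: descent 0, river 16
min |a| on river = 1

1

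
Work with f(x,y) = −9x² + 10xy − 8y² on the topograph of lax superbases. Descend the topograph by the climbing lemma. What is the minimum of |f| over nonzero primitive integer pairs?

translate: b→8 (≡-10 mod 18), so (9,-10,8)→(9,8,7)
flip: (9,8,7)→(7,-8,9)
translate: b→6 (≡-8 mod 14), so (7,-8,9)→(7,6,8)
reduced (well bottom): (7,6,8) with a≤c, −a<b≤a
well minimum |f| = |-7| = 7 (negative-definite)

7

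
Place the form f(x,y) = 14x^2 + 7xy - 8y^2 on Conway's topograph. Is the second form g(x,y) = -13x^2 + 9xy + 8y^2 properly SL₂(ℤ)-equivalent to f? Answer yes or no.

D₁ = 497, D₂ = 497
river cycle of f (length 14): (-8, 9, 13), (13, 17, -4), (-4, 15, 17), (17, 19, -2), (-2, 21, 7), (7, 21, -2), (-2, 19, 17), (17, 15, -4), (-4, 17, 13), (13, 9, -8), … (4 more)
river cycle of g (length 14): (8, 7, -14), (-14, 21, 1), (1, 21, -14), (-14, 7, 8), (8, 9, -13), (-13, 17, 4), (4, 15, -17), (-17, 19, 2), (2, 21, -7), (-7, 21, 2), … (4 more)
cycles differ ⇒ inequivalent

no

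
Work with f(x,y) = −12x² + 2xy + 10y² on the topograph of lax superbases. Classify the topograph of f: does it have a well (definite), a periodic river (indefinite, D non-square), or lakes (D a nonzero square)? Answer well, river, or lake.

D = b²−4ac = 2² − 4·(-12)·10 = 484
D = 22² is a perfect square ⇒ form factors over ℤ ⇒ lakes

lake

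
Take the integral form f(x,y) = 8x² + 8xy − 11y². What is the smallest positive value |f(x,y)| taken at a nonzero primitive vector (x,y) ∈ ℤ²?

river: ρ → (-11,14,5)
river: ρ → (5,16,-8)
river: ρ → (-8,16,5)
river: ρ → (5,14,-11)
river: ρ → (-11,8,8)
river: ρ → (8,8,-11)
closes: descent 0, river 6
min |a| on river = 5

5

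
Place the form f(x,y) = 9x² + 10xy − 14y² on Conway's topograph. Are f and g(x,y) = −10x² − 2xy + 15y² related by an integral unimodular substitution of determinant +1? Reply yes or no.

D₁ = 604, D₂ = 604
river cycle of f (length 20): (-14, 18, 5), (5, 22, -6), (-6, 14, 17), (17, 20, -3), (-3, 22, 10), (10, 18, -7), (-7, 24, 1), (1, 24, -7), (-7, 18, 10), (10, 22, -3), … (10 more)
river cycle of g (length 20): (-10, 18, 7), (7, 24, -1), (-1, 24, 7), (7, 18, -10), (-10, 22, 3), (3, 20, -17), (-17, 14, 6), (6, 22, -5), (-5, 18, 14), (14, 10, -9), … (10 more)
cycles differ ⇒ inequivalent

no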